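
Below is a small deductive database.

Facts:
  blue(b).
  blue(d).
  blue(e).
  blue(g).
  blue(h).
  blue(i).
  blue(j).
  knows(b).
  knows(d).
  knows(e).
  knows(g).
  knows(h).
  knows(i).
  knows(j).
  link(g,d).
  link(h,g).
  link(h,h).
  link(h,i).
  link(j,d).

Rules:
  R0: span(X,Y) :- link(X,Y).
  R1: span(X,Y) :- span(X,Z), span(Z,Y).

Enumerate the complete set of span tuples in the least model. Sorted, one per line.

round 1: derive span(g,d) via R0 from link(g,d)
round 1: derive span(h,g) via R0 from link(h,g)
round 1: derive span(h,h) via R0 from link(h,h)
round 1: derive span(h,i) via R0 from link(h,i)
round 1: derive span(j,d) via R0 from link(j,d)
round 2: derive span(h,d) via R1 from span(h,g), span(g,d)

span(g,d)
span(h,d)
span(h,g)
span(h,h)
span(h,i)
span(j,d)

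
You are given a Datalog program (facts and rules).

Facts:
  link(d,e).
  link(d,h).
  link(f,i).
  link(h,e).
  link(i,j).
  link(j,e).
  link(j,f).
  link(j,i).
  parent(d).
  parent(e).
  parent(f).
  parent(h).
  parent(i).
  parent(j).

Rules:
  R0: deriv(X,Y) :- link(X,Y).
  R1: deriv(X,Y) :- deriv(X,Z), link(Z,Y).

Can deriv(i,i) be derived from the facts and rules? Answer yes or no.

round 1: derive deriv(d,e) via R0 from link(d,e)
round 1: derive deriv(d,h) via R0 from link(d,h)
round 1: derive deriv(f,i) via R0 from link(f,i)
round 1: derive deriv(h,e) via R0 from link(h,e)
round 1: derive deriv(i,j) via R0 from link(i,j)
round 1: derive deriv(j,e) via R0 from link(j,e)
round 1: derive deriv(j,f) via R0 from link(j,f)
round 1: derive deriv(j,i) via R0 from link(j,i)
round 2: derive deriv(f,j) via R1 from deriv(f,i), link(i,j)
round 2: derive deriv(i,e) via R1 from deriv(i,j), link(j,e)
round 2: derive deriv(i,f) via R1 from deriv(i,j), link(j,f)
round 2: derive deriv(i,i) via R1 from deriv(i,j), link(j,i)
round 2: derive deriv(j,j) via R1 from deriv(j,i), link(i,j)
round 3: derive deriv(f,e) via R1 from deriv(f,j), link(j,e)
round 3: derive deriv(f,f) via R1 from deriv(f,j), link(j,f)

yes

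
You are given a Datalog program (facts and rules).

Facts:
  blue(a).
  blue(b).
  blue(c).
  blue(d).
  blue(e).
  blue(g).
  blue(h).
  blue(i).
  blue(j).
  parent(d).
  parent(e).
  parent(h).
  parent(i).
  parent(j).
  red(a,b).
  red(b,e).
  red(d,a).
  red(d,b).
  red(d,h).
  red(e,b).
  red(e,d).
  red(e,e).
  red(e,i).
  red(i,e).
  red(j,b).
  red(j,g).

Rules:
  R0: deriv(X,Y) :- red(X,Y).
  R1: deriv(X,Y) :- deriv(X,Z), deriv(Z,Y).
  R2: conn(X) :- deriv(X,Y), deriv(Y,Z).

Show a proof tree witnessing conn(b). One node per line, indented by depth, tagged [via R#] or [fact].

round 1: derive deriv(a,b) via R0 from red(a,b)
round 1: derive deriv(b,e) via R0 from red(b,e)
round 1: derive deriv(d,a) via R0 from red(d,a)
round 1: derive deriv(d,b) via R0 from red(d,b)
round 1: derive deriv(d,h) via R0 from red(d,h)
round 1: derive deriv(e,b) via R0 from red(e,b)
round 1: derive deriv(e,d) via R0 from red(e,d)
round 1: derive deriv(e,e) via R0 from red(e,e)
round 1: derive deriv(e,i) via R0 from red(e,i)
round 1: derive deriv(i,e) via R0 from red(i,e)
round 1: derive deriv(j,b) via R0 from red(j,b)
round 1: derive deriv(j,g) via R0 from red(j,g)
round 2: derive deriv(a,e) via R1 from deriv(a,b), deriv(b,e)
round 2: derive deriv(b,b) via R1 from deriv(b,e), deriv(e,b)
round 2: derive deriv(b,d) via R1 from deriv(b,e), deriv(e,d)
round 2: derive deriv(b,i) via R1 from deriv(b,e), deriv(e,i)
round 2: derive deriv(d,e) via R1 from deriv(d,b), deriv(b,e)
round 2: derive deriv(e,a) via R1 from deriv(e,d), deriv(d,a)
round 2: derive deriv(e,h) via R1 from deriv(e,d), deriv(d,h)
round 2: derive deriv(i,b) via R1 from deriv(i,e), deriv(e,b)
round 2: derive deriv(i,d) via R1 from deriv(i,e), deriv(e,d)
round 2: derive deriv(i,i) via R1 from deriv(i,e), deriv(e,i)
round 2: derive deriv(j,e) via R1 from deriv(j,b), deriv(b,e)
round 2: derive conn(a) via R2 from deriv(a,b), deriv(b,e)
round 2: derive conn(b) via R2 from deriv(b,e), deriv(e,b)
round 2: derive conn(d) via R2 from deriv(d,a), deriv(a,b)
round 2: derive conn(e) via R2 from deriv(e,b), deriv(b,e)
round 2: derive conn(i) via R2 from deriv(i,e), deriv(e,b)
round 2: derive conn(j) via R2 from deriv(j,b), deriv(b,e)
round 3: derive deriv(a,a) via R1 from deriv(a,e), deriv(e,a)
round 3: derive deriv(a,d) via R1 from deriv(a,b), deriv(b,d)
round 3: derive deriv(a,h) via R1 from deriv(a,e), deriv(e,h)
round 3: derive deriv(a,i) via R1 from deriv(a,b), deriv(b,i)
round 3: derive deriv(b,a) via R1 from deriv(b,d), deriv(d,a)
round 3: derive deriv(b,h) via R1 from deriv(b,d), deriv(d,h)
round 3: derive deriv(d,d) via R1 from deriv(d,b), deriv(b,d)
round 3: derive deriv(d,i) via R1 from deriv(d,b), deriv(b,i)
round 3: derive deriv(i,a) via R1 from deriv(i,d), deriv(d,a)
round 3: derive deriv(i,h) via R1 from deriv(i,d), deriv(d,h)
round 3: derive deriv(j,a) via R1 from deriv(j,e), deriv(e,a)
round 3: derive deriv(j,d) via R1 from deriv(j,b), deriv(b,d)
round 3: derive deriv(j,h) via R1 from deriv(j,e), deriv(e,h)
round 3: derive deriv(j,i) via R1 from deriv(j,b), deriv(b,i)

conn(b)  [via R2]
  deriv(b,e)  [via R0]
    red(b,e)  [fact]
  deriv(e,b)  [via R0]
    red(e,b)  [fact]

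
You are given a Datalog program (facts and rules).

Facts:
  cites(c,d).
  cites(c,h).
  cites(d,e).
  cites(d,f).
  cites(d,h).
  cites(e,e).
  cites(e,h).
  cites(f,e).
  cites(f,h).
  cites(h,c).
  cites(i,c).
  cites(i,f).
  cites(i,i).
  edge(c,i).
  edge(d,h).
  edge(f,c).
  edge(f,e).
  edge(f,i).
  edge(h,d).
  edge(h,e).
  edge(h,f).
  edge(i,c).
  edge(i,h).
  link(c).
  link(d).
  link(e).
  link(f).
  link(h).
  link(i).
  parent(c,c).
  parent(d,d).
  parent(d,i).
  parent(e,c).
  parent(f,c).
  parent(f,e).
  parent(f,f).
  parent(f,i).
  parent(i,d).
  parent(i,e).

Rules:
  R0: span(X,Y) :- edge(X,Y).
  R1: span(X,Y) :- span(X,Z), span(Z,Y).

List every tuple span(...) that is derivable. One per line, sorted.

span(c,c)
span(c,d)
span(c,e)
span(c,f)
span(c,h)
span(c,i)
span(d,c)
span(d,d)
span(d,e)
span(d,f)
span(d,h)
span(d,i)
span(f,c)
span(f,d)
span(f,e)
span(f,f)
span(f,h)
span(f,i)
span(h,c)
span(h,d)
span(h,e)
span(h,f)
span(h,h)
span(h,i)
span(i,c)
span(i,d)
span(i,e)
span(i,f)
span(i,h)
span(i,i)

round 1: derive span(c,i) via R0 from edge(c,i)
round 1: derive span(d,h) via R0 from edge(d,h)
round 1: derive span(f,c) via R0 from edge(f,c)
round 1: derive span(f,e) via R0 from edge(f,e)
round 1: derive span(f,i) via R0 from edge(f,i)
round 1: derive span(h,d) via R0 from edge(h,d)
round 1: derive span(h,e) via R0 from edge(h,e)
round 1: derive span(h,f) via R0 from edge(h,f)
round 1: derive span(i,c) via R0 from edge(i,c)
round 1: derive span(i,h) via R0 from edge(i,h)
round 2: derive span(c,c) via R1 from span(c,i), span(i,c)
round 2: derive span(c,h) via R1 from span(c,i), span(i,h)
round 2: derive span(d,d) via R1 from span(d,h), span(h,d)
round 2: derive span(d,e) via R1 from span(d,h), span(h,e)
round 2: derive span(d,f) via R1 from span(d,h), span(h,f)
round 2: derive span(f,h) via R1 from span(f,i), span(i,h)
round 2: derive span(h,c) via R1 from span(h,f), span(f,c)
round 2: derive span(h,h) via R1 from span(h,d), span(d,h)
round 2: derive span(h,i) via R1 from span(h,f), span(f,i)
round 2: derive span(i,d) via R1 from span(i,h), span(h,d)
round 2: derive span(i,e) via R1 from span(i,h), span(h,e)
round 2: derive span(i,f) via R1 from span(i,h), span(h,f)
round 2: derive span(i,i) via R1 from span(i,c), span(c,i)
round 3: derive span(c,d) via R1 from span(c,h), span(h,d)
round 3: derive span(c,e) via R1 from span(c,h), span(h,e)
round 3: derive span(c,f) via R1 from span(c,h), span(h,f)
round 3: derive span(d,c) via R1 from span(d,f), span(f,c)
round 3: derive span(d,i) via R1 from span(d,f), span(f,i)
round 3: derive span(f,d) via R1 from span(f,h), span(h,d)
round 3: derive span(f,f) via R1 from span(f,h), span(h,f)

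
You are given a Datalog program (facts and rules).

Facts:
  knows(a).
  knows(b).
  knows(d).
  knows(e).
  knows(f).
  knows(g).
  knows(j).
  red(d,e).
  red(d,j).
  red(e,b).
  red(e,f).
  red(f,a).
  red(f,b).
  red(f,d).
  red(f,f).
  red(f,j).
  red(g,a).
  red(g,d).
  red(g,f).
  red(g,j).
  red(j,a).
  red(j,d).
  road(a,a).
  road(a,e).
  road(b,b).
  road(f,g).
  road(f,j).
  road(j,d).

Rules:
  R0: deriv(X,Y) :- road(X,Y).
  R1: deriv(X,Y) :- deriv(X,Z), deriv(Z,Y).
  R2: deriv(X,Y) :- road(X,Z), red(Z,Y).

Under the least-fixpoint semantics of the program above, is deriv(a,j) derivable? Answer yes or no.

yes

round 1: derive deriv(a,a) via R0 from road(a,a)
round 1: derive deriv(a,e) via R0 from road(a,e)
round 1: derive deriv(b,b) via R0 from road(b,b)
round 1: derive deriv(f,g) via R0 from road(f,g)
round 1: derive deriv(f,j) via R0 from road(f,j)
round 1: derive deriv(j,d) via R0 from road(j,d)
round 1: derive deriv(a,b) via R2 from road(a,e), red(e,b)
round 1: derive deriv(a,f) via R2 from road(a,e), red(e,f)
round 1: derive deriv(f,a) via R2 from road(f,g), red(g,a)
round 1: derive deriv(f,d) via R2 from road(f,g), red(g,d)
round 1: derive deriv(f,f) via R2 from road(f,g), red(g,f)
round 1: derive deriv(j,e) via R2 from road(j,d), red(d,e)
round 1: derive deriv(j,j) via R2 from road(j,d), red(d,j)
round 2: derive deriv(a,d) via R1 from deriv(a,f), deriv(f,d)
round 2: derive deriv(a,g) via R1 from deriv(a,f), deriv(f,g)
round 2: derive deriv(a,j) via R1 from deriv(a,f), deriv(f,j)
round 2: derive deriv(f,b) via R1 from deriv(f,a), deriv(a,b)
round 2: derive deriv(f,e) via R1 from deriv(f,a), deriv(a,e)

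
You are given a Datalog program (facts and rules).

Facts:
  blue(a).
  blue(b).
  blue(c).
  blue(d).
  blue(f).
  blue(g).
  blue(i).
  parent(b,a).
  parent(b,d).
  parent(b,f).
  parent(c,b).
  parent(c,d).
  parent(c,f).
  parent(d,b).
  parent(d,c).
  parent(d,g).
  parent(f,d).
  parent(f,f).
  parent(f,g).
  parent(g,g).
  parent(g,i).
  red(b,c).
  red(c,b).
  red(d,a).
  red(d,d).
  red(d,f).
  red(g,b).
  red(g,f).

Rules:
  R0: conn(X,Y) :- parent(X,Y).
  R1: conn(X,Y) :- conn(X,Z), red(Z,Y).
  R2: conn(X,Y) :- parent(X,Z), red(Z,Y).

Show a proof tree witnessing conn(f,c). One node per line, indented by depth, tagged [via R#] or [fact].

conn(f,c)  [via R1]
  conn(f,b)  [via R2]
    parent(f,g)  [fact]
    red(g,b)  [fact]
  red(b,c)  [fact]

round 1: derive conn(b,a) via R0 from parent(b,a)
round 1: derive conn(b,d) via R0 from parent(b,d)
round 1: derive conn(b,f) via R0 from parent(b,f)
round 1: derive conn(c,b) via R0 from parent(c,b)
round 1: derive conn(c,d) via R0 from parent(c,d)
round 1: derive conn(c,f) via R0 from parent(c,f)
round 1: derive conn(d,b) via R0 from parent(d,b)
round 1: derive conn(d,c) via R0 from parent(d,c)
round 1: derive conn(d,g) via R0 from parent(d,g)
round 1: derive conn(f,d) via R0 from parent(f,d)
round 1: derive conn(f,f) via R0 from parent(f,f)
round 1: derive conn(f,g) via R0 from parent(f,g)
round 1: derive conn(g,g) via R0 from parent(g,g)
round 1: derive conn(g,i) via R0 from parent(g,i)
round 1: derive conn(c,a) via R2 from parent(c,d), red(d,a)
round 1: derive conn(c,c) via R2 from parent(c,b), red(b,c)
round 1: derive conn(d,f) via R2 from parent(d,g), red(g,f)
round 1: derive conn(f,a) via R2 from parent(f,d), red(d,a)
round 1: derive conn(f,b) via R2 from parent(f,g), red(g,b)
round 1: derive conn(g,b) via R2 from parent(g,g), red(g,b)
round 1: derive conn(g,f) via R2 from parent(g,g), red(g,f)
round 2: derive conn(f,c) via R1 from conn(f,b), red(b,c)
round 2: derive conn(g,c) via R1 from conn(g,b), red(b,c)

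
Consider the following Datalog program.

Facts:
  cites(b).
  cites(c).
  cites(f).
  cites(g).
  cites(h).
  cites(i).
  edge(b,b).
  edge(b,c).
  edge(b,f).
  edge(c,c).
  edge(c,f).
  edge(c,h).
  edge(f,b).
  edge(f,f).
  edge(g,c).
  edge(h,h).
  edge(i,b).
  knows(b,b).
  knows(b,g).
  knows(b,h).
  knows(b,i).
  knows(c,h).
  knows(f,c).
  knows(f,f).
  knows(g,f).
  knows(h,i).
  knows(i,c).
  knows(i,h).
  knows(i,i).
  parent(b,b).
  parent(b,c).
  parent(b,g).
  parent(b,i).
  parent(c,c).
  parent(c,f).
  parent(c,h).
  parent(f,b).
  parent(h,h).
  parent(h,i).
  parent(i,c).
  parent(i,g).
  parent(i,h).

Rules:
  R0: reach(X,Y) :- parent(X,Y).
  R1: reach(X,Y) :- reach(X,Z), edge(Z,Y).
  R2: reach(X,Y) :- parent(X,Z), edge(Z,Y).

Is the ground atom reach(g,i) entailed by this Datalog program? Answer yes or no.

no

round 1: derive reach(b,b) via R0 from parent(b,b)
round 1: derive reach(b,c) via R0 from parent(b,c)
round 1: derive reach(b,g) via R0 from parent(b,g)
round 1: derive reach(b,i) via R0 from parent(b,i)
round 1: derive reach(c,c) via R0 from parent(c,c)
round 1: derive reach(c,f) via R0 from parent(c,f)
round 1: derive reach(c,h) via R0 from parent(c,h)
round 1: derive reach(f,b) via R0 from parent(f,b)
round 1: derive reach(h,h) via R0 from parent(h,h)
round 1: derive reach(h,i) via R0 from parent(h,i)
round 1: derive reach(i,c) via R0 from parent(i,c)
round 1: derive reach(i,g) via R0 from parent(i,g)
round 1: derive reach(i,h) via R0 from parent(i,h)
round 1: derive reach(b,f) via R2 from parent(b,b), edge(b,f)
round 1: derive reach(b,h) via R2 from parent(b,c), edge(c,h)
round 1: derive reach(c,b) via R2 from parent(c,f), edge(f,b)
round 1: derive reach(f,c) via R2 from parent(f,b), edge(b,c)
round 1: derive reach(f,f) via R2 from parent(f,b), edge(b,f)
round 1: derive reach(h,b) via R2 from parent(h,i), edge(i,b)
round 1: derive reach(i,f) via R2 from parent(i,c), edge(c,f)
round 2: derive reach(f,h) via R1 from reach(f,c), edge(c,h)
round 2: derive reach(h,c) via R1 from reach(h,b), edge(b,c)
round 2: derive reach(h,f) via R1 from reach(h,b), edge(b,f)
round 2: derive reach(i,b) via R1 from reach(i,f), edge(f,b)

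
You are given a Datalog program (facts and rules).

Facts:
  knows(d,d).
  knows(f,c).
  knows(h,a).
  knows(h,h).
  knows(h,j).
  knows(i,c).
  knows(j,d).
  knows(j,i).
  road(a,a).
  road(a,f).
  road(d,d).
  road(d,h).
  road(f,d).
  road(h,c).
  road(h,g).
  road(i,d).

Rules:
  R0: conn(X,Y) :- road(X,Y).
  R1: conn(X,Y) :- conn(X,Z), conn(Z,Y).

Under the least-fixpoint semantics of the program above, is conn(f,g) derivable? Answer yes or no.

round 1: derive conn(a,a) via R0 from road(a,a)
round 1: derive conn(a,f) via R0 from road(a,f)
round 1: derive conn(d,d) via R0 from road(d,d)
round 1: derive conn(d,h) via R0 from road(d,h)
round 1: derive conn(f,d) via R0 from road(f,d)
round 1: derive conn(h,c) via R0 from road(h,c)
round 1: derive conn(h,g) via R0 from road(h,g)
round 1: derive conn(i,d) via R0 from road(i,d)
round 2: derive conn(a,d) via R1 from conn(a,f), conn(f,d)
round 2: derive conn(d,c) via R1 from conn(d,h), conn(h,c)
round 2: derive conn(d,g) via R1 from conn(d,h), conn(h,g)
round 2: derive conn(f,h) via R1 from conn(f,d), conn(d,h)
round 2: derive conn(i,h) via R1 from conn(i,d), conn(d,h)
round 3: derive conn(a,c) via R1 from conn(a,d), conn(d,c)
round 3: derive conn(a,g) via R1 from conn(a,d), conn(d,g)
round 3: derive conn(a,h) via R1 from conn(a,d), conn(d,h)
round 3: derive conn(f,c) via R1 from conn(f,d), conn(d,c)
round 3: derive conn(f,g) via R1 from conn(f,d), conn(d,g)
round 3: derive conn(i,c) via R1 from conn(i,d), conn(d,c)
round 3: derive conn(i,g) via R1 from conn(i,d), conn(d,g)

yes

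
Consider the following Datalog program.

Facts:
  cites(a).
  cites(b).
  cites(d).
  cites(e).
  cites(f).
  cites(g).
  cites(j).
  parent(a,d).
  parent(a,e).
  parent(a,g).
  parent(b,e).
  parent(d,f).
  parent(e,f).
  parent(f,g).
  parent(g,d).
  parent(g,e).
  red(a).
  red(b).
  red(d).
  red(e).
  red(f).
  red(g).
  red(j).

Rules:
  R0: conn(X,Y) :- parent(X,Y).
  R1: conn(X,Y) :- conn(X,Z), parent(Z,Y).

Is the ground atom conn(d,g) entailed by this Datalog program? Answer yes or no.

yes

round 1: derive conn(a,d) via R0 from parent(a,d)
round 1: derive conn(a,e) via R0 from parent(a,e)
round 1: derive conn(a,g) via R0 from parent(a,g)
round 1: derive conn(b,e) via R0 from parent(b,e)
round 1: derive conn(d,f) via R0 from parent(d,f)
round 1: derive conn(e,f) via R0 from parent(e,f)
round 1: derive conn(f,g) via R0 from parent(f,g)
round 1: derive conn(g,d) via R0 from parent(g,d)
round 1: derive conn(g,e) via R0 from parent(g,e)
round 2: derive conn(a,f) via R1 from conn(a,d), parent(d,f)
round 2: derive conn(b,f) via R1 from conn(b,e), parent(e,f)
round 2: derive conn(d,g) via R1 from conn(d,f), parent(f,g)
round 2: derive conn(e,g) via R1 from conn(e,f), parent(f,g)
round 2: derive conn(f,d) via R1 from conn(f,g), parent(g,d)
round 2: derive conn(f,e) via R1 from conn(f,g), parent(g,e)
round 2: derive conn(g,f) via R1 from conn(g,d), parent(d,f)
round 3: derive conn(b,g) via R1 from conn(b,f), parent(f,g)
round 3: derive conn(d,d) via R1 from conn(d,g), parent(g,d)
round 3: derive conn(d,e) via R1 from conn(d,g), parent(g,e)
round 3: derive conn(e,d) via R1 from conn(e,g), parent(g,d)
round 3: derive conn(e,e) via R1 from conn(e,g), parent(g,e)
round 3: derive conn(f,f) via R1 from conn(f,d), parent(d,f)
round 3: derive conn(g,g) via R1 from conn(g,f), parent(f,g)
round 4: derive conn(b,d) via R1 from conn(b,g), parent(g,d)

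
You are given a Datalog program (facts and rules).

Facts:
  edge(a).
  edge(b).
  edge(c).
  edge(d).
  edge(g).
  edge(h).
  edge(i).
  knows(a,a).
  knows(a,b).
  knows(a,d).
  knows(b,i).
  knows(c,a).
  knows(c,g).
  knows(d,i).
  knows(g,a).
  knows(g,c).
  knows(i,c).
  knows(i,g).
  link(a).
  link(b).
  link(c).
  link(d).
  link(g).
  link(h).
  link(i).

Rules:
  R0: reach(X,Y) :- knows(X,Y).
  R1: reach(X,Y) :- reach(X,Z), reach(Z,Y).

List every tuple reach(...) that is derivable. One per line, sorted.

reach(a,a)
reach(a,b)
reach(a,c)
reach(a,d)
reach(a,g)
reach(a,i)
reach(b,a)
reach(b,b)
reach(b,c)
reach(b,d)
reach(b,g)
reach(b,i)
reach(c,a)
reach(c,b)
reach(c,c)
reach(c,d)
reach(c,g)
reach(c,i)
reach(d,a)
reach(d,b)
reach(d,c)
reach(d,d)
reach(d,g)
reach(d,i)
reach(g,a)
reach(g,b)
reach(g,c)
reach(g,d)
reach(g,g)
reach(g,i)
reach(i,a)
reach(i,b)
reach(i,c)
reach(i,d)
reach(i,g)
reach(i,i)

round 1: derive reach(a,a) via R0 from knows(a,a)
round 1: derive reach(a,b) via R0 from knows(a,b)
round 1: derive reach(a,d) via R0 from knows(a,d)
round 1: derive reach(b,i) via R0 from knows(b,i)
round 1: derive reach(c,a) via R0 from knows(c,a)
round 1: derive reach(c,g) via R0 from knows(c,g)
round 1: derive reach(d,i) via R0 from knows(d,i)
round 1: derive reach(g,a) via R0 from knows(g,a)
round 1: derive reach(g,c) via R0 from knows(g,c)
round 1: derive reach(i,c) via R0 from knows(i,c)
round 1: derive reach(i,g) via R0 from knows(i,g)
round 2: derive reach(a,i) via R1 from reach(a,b), reach(b,i)
round 2: derive reach(b,c) via R1 from reach(b,i), reach(i,c)
round 2: derive reach(b,g) via R1 from reach(b,i), reach(i,g)
round 2: derive reach(c,b) via R1 from reach(c,a), reach(a,b)
round 2: derive reach(c,c) via R1 from reach(c,g), reach(g,c)
round 2: derive reach(c,d) via R1 from reach(c,a), reach(a,d)
round 2: derive reach(d,c) via R1 from reach(d,i), reach(i,c)
round 2: derive reach(d,g) via R1 from reach(d,i), reach(i,g)
round 2: derive reach(g,b) via R1 from reach(g,a), reach(a,b)
round 2: derive reach(g,d) via R1 from reach(g,a), reach(a,d)
round 2: derive reach(g,g) via R1 from reach(g,c), reach(c,g)
round 2: derive reach(i,a) via R1 from reach(i,c), reach(c,a)
round 3: derive reach(a,c) via R1 from reach(a,b), reach(b,c)
round 3: derive reach(a,g) via R1 from reach(a,b), reach(b,g)
round 3: derive reach(b,a) via R1 from reach(b,c), reach(c,a)
round 3: derive reach(b,b) via R1 from reach(b,c), reach(c,b)
round 3: derive reach(b,d) via R1 from reach(b,c), reach(c,d)
round 3: derive reach(c,i) via R1 from reach(c,a), reach(a,i)
round 3: derive reach(d,a) via R1 from reach(d,c), reach(c,a)
round 3: derive reach(d,b) via R1 from reach(d,c), reach(c,b)
round 3: derive reach(d,d) via R1 from reach(d,c), reach(c,d)
round 3: derive reach(g,i) via R1 from reach(g,a), reach(a,i)
round 3: derive reach(i,b) via R1 from reach(i,a), reach(a,b)
round 3: derive reach(i,d) via R1 from reach(i,a), reach(a,d)
round 3: derive reach(i,i) via R1 from reach(i,a), reach(a,i)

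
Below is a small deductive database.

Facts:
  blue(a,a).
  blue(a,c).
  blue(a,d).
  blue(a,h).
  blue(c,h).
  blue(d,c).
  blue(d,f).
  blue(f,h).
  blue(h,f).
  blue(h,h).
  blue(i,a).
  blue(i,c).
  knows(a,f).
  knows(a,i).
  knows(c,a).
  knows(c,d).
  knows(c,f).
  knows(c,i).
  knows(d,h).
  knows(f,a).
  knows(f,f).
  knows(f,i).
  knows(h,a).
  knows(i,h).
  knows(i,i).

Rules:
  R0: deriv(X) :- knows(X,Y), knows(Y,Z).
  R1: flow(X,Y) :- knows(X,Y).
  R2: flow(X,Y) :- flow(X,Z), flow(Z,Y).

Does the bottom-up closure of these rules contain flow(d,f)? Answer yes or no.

yes

round 1: derive flow(a,f) via R1 from knows(a,f)
round 1: derive flow(a,i) via R1 from knows(a,i)
round 1: derive flow(c,a) via R1 from knows(c,a)
round 1: derive flow(c,d) via R1 from knows(c,d)
round 1: derive flow(c,f) via R1 from knows(c,f)
round 1: derive flow(c,i) via R1 from knows(c,i)
round 1: derive flow(d,h) via R1 from knows(d,h)
round 1: derive flow(f,a) via R1 from knows(f,a)
round 1: derive flow(f,f) via R1 from knows(f,f)
round 1: derive flow(f,i) via R1 from knows(f,i)
round 1: derive flow(h,a) via R1 from knows(h,a)
round 1: derive flow(i,h) via R1 from knows(i,h)
round 1: derive flow(i,i) via R1 from knows(i,i)
round 2: derive flow(a,a) via R2 from flow(a,f), flow(f,a)
round 2: derive flow(a,h) via R2 from flow(a,i), flow(i,h)
round 2: derive flow(c,h) via R2 from flow(c,d), flow(d,h)
round 2: derive flow(d,a) via R2 from flow(d,h), flow(h,a)
round 2: derive flow(f,h) via R2 from flow(f,i), flow(i,h)
round 2: derive flow(h,f) via R2 from flow(h,a), flow(a,f)
round 2: derive flow(h,i) via R2 from flow(h,a), flow(a,i)
round 2: derive flow(i,a) via R2 from flow(i,h), flow(h,a)
round 3: derive flow(d,f) via R2 from flow(d,a), flow(a,f)
round 3: derive flow(d,i) via R2 from flow(d,a), flow(a,i)
round 3: derive flow(h,h) via R2 from flow(h,a), flow(a,h)
round 3: derive flow(i,f) via R2 from flow(i,a), flow(a,f)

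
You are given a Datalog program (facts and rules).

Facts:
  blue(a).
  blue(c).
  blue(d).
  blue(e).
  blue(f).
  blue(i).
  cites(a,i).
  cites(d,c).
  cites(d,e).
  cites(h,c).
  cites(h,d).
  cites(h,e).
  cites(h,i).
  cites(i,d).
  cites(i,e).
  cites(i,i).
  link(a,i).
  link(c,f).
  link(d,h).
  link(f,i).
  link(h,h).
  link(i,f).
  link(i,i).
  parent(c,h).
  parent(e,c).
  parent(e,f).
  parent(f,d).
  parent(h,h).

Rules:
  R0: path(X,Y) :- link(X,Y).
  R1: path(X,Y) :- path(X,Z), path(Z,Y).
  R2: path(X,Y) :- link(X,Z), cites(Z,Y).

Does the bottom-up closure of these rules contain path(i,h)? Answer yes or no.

round 1: derive path(a,i) via R0 from link(a,i)
round 1: derive path(c,f) via R0 from link(c,f)
round 1: derive path(d,h) via R0 from link(d,h)
round 1: derive path(f,i) via R0 from link(f,i)
round 1: derive path(h,h) via R0 from link(h,h)
round 1: derive path(i,f) via R0 from link(i,f)
round 1: derive path(i,i) via R0 from link(i,i)
round 1: derive path(a,d) via R2 from link(a,i), cites(i,d)
round 1: derive path(a,e) via R2 from link(a,i), cites(i,e)
round 1: derive path(d,c) via R2 from link(d,h), cites(h,c)
round 1: derive path(d,d) via R2 from link(d,h), cites(h,d)
round 1: derive path(d,e) via R2 from link(d,h), cites(h,e)
round 1: derive path(d,i) via R2 from link(d,h), cites(h,i)
round 1: derive path(f,d) via R2 from link(f,i), cites(i,d)
round 1: derive path(f,e) via R2 from link(f,i), cites(i,e)
round 1: derive path(h,c) via R2 from link(h,h), cites(h,c)
round 1: derive path(h,d) via R2 from link(h,h), cites(h,d)
round 1: derive path(h,e) via R2 from link(h,h), cites(h,e)
round 1: derive path(h,i) via R2 from link(h,h), cites(h,i)
round 1: derive path(i,d) via R2 from link(i,i), cites(i,d)
round 1: derive path(i,e) via R2 from link(i,i), cites(i,e)
round 2: derive path(a,c) via R1 from path(a,d), path(d,c)
round 2: derive path(a,f) via R1 from path(a,i), path(i,f)
round 2: derive path(a,h) via R1 from path(a,d), path(d,h)
round 2: derive path(c,d) via R1 from path(c,f), path(f,d)
round 2: derive path(c,e) via R1 from path(c,f), path(f,e)
round 2: derive path(c,i) via R1 from path(c,f), path(f,i)
round 2: derive path(d,f) via R1 from path(d,c), path(c,f)
round 2: derive path(f,c) via R1 from path(f,d), path(d,c)
round 2: derive path(f,f) via R1 from path(f,i), path(i,f)
round 2: derive path(f,h) via R1 from path(f,d), path(d,h)
round 2: derive path(h,f) via R1 from path(h,c), path(c,f)
round 2: derive path(i,c) via R1 from path(i,d), path(d,c)
round 2: derive path(i,h) via R1 from path(i,d), path(d,h)
round 3: derive path(c,c) via R1 from path(c,d), path(d,c)
round 3: derive path(c,h) via R1 from path(c,d), path(d,h)

yes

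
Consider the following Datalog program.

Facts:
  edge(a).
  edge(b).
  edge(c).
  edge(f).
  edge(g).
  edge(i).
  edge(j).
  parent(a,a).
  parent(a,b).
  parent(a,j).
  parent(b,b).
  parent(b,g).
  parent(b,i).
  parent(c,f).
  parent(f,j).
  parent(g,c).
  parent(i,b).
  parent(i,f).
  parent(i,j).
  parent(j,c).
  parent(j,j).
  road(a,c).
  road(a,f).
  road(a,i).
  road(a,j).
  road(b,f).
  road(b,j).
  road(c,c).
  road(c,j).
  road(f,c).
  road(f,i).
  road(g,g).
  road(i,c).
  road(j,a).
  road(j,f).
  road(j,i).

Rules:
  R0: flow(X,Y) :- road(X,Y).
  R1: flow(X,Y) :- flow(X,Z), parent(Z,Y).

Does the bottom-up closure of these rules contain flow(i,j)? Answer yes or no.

yes

round 1: derive flow(a,c) via R0 from road(a,c)
round 1: derive flow(a,f) via R0 from road(a,f)
round 1: derive flow(a,i) via R0 from road(a,i)
round 1: derive flow(a,j) via R0 from road(a,j)
round 1: derive flow(b,f) via R0 from road(b,f)
round 1: derive flow(b,j) via R0 from road(b,j)
round 1: derive flow(c,c) via R0 from road(c,c)
round 1: derive flow(c,j) via R0 from road(c,j)
round 1: derive flow(f,c) via R0 from road(f,c)
round 1: derive flow(f,i) via R0 from road(f,i)
round 1: derive flow(g,g) via R0 from road(g,g)
round 1: derive flow(i,c) via R0 from road(i,c)
round 1: derive flow(j,a) via R0 from road(j,a)
round 1: derive flow(j,f) via R0 from road(j,f)
round 1: derive flow(j,i) via R0 from road(j,i)
round 2: derive flow(a,b) via R1 from flow(a,i), parent(i,b)
round 2: derive flow(b,c) via R1 from flow(b,j), parent(j,c)
round 2: derive flow(c,f) via R1 from flow(c,c), parent(c,f)
round 2: derive flow(f,b) via R1 from flow(f,i), parent(i,b)
round 2: derive flow(f,f) via R1 from flow(f,c), parent(c,f)
round 2: derive flow(f,j) via R1 from flow(f,i), parent(i,j)
round 2: derive flow(g,c) via R1 from flow(g,g), parent(g,c)
round 2: derive flow(i,f) via R1 from flow(i,c), parent(c,f)
round 2: derive flow(j,b) via R1 from flow(j,a), parent(a,b)
round 2: derive flow(j,j) via R1 from flow(j,a), parent(a,j)
round 3: derive flow(a,g) via R1 from flow(a,b), parent(b,g)
round 3: derive flow(f,g) via R1 from flow(f,b), parent(b,g)
round 3: derive flow(g,f) via R1 from flow(g,c), parent(c,f)
round 3: derive flow(i,j) via R1 from flow(i,f), parent(f,j)
round 3: derive flow(j,c) via R1 from flow(j,j), parent(j,c)
round 3: derive flow(j,g) via R1 from flow(j,b), parent(b,g)
round 4: derive flow(g,j) via R1 from flow(g,f), parent(f,j)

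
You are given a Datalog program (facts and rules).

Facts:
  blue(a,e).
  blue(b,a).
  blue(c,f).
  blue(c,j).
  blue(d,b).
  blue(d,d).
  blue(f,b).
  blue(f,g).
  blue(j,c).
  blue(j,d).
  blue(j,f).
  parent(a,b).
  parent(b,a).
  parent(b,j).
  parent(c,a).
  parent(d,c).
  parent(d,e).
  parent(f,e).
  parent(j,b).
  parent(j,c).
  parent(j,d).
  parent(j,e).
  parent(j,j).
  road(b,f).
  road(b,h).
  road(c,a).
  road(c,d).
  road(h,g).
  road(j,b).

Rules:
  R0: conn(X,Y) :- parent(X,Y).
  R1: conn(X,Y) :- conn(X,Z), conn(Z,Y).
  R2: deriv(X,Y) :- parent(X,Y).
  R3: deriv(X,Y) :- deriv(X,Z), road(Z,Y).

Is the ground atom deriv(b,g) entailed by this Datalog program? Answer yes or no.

round 1: derive deriv(a,b) via R2 from parent(a,b)
round 1: derive deriv(b,a) via R2 from parent(b,a)
round 1: derive deriv(b,j) via R2 from parent(b,j)
round 1: derive deriv(c,a) via R2 from parent(c,a)
round 1: derive deriv(d,c) via R2 from parent(d,c)
round 1: derive deriv(d,e) via R2 from parent(d,e)
round 1: derive deriv(f,e) via R2 from parent(f,e)
round 1: derive deriv(j,b) via R2 from parent(j,b)
round 1: derive deriv(j,c) via R2 from parent(j,c)
round 1: derive deriv(j,d) via R2 from parent(j,d)
round 1: derive deriv(j,e) via R2 from parent(j,e)
round 1: derive deriv(j,j) via R2 from parent(j,j)
round 2: derive deriv(a,f) via R3 from deriv(a,b), road(b,f)
round 2: derive deriv(a,h) via R3 from deriv(a,b), road(b,h)
round 2: derive deriv(b,b) via R3 from deriv(b,j), road(j,b)
round 2: derive deriv(d,a) via R3 from deriv(d,c), road(c,a)
round 2: derive deriv(d,d) via R3 from deriv(d,c), road(c,d)
round 2: derive deriv(j,a) via R3 from deriv(j,c), road(c,a)
round 2: derive deriv(j,f) via R3 from deriv(j,b), road(b,f)
round 2: derive deriv(j,h) via R3 from deriv(j,b), road(b,h)
round 3: derive deriv(a,g) via R3 from deriv(a,h), road(h,g)
round 3: derive deriv(b,f) via R3 from deriv(b,b), road(b,f)
round 3: derive deriv(b,h) via R3 from deriv(b,b), road(b,h)
round 3: derive deriv(j,g) via R3 from deriv(j,h), road(h,g)
round 4: derive deriv(b,g) via R3 from deriv(b,h), road(h,g)

yes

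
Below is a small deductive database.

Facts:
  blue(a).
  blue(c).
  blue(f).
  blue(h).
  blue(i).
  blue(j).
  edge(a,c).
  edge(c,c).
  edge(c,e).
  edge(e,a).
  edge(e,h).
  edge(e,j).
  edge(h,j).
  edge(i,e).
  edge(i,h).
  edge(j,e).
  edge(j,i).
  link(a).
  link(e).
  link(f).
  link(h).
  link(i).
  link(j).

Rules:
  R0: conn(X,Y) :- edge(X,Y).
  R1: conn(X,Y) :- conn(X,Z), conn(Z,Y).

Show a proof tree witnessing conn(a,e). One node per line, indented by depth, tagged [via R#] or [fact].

conn(a,e)  [via R1]
  conn(a,c)  [via R0]
    edge(a,c)  [fact]
  conn(c,e)  [via R0]
    edge(c,e)  [fact]

round 1: derive conn(a,c) via R0 from edge(a,c)
round 1: derive conn(c,c) via R0 from edge(c,c)
round 1: derive conn(c,e) via R0 from edge(c,e)
round 1: derive conn(e,a) via R0 from edge(e,a)
round 1: derive conn(e,h) via R0 from edge(e,h)
round 1: derive conn(e,j) via R0 from edge(e,j)
round 1: derive conn(h,j) via R0 from edge(h,j)
round 1: derive conn(i,e) via R0 from edge(i,e)
round 1: derive conn(i,h) via R0 from edge(i,h)
round 1: derive conn(j,e) via R0 from edge(j,e)
round 1: derive conn(j,i) via R0 from edge(j,i)
round 2: derive conn(a,e) via R1 from conn(a,c), conn(c,e)
round 2: derive conn(c,a) via R1 from conn(c,e), conn(e,a)
round 2: derive conn(c,h) via R1 from conn(c,e), conn(e,h)
round 2: derive conn(c,j) via R1 from conn(c,e), conn(e,j)
round 2: derive conn(e,c) via R1 from conn(e,a), conn(a,c)
round 2: derive conn(e,e) via R1 from conn(e,j), conn(j,e)
round 2: derive conn(e,i) via R1 from conn(e,j), conn(j,i)
round 2: derive conn(h,e) via R1 from conn(h,j), conn(j,e)
round 2: derive conn(h,i) via R1 from conn(h,j), conn(j,i)
round 2: derive conn(i,a) via R1 from conn(i,e), conn(e,a)
round 2: derive conn(i,j) via R1 from conn(i,e), conn(e,j)
round 2: derive conn(j,a) via R1 from conn(j,e), conn(e,a)
round 2: derive conn(j,h) via R1 from conn(j,e), conn(e,h)
round 2: derive conn(j,j) via R1 from conn(j,e), conn(e,j)
round 3: derive conn(a,a) via R1 from conn(a,c), conn(c,a)
round 3: derive conn(a,h) via R1 from conn(a,c), conn(c,h)
round 3: derive conn(a,i) via R1 from conn(a,e), conn(e,i)
round 3: derive conn(a,j) via R1 from conn(a,c), conn(c,j)
round 3: derive conn(c,i) via R1 from conn(c,e), conn(e,i)
round 3: derive conn(h,a) via R1 from conn(h,e), conn(e,a)
round 3: derive conn(h,c) via R1 from conn(h,e), conn(e,c)
round 3: derive conn(h,h) via R1 from conn(h,e), conn(e,h)
round 3: derive conn(i,c) via R1 from conn(i,a), conn(a,c)
round 3: derive conn(i,i) via R1 from conn(i,e), conn(e,i)
round 3: derive conn(j,c) via R1 from conn(j,a), conn(a,c)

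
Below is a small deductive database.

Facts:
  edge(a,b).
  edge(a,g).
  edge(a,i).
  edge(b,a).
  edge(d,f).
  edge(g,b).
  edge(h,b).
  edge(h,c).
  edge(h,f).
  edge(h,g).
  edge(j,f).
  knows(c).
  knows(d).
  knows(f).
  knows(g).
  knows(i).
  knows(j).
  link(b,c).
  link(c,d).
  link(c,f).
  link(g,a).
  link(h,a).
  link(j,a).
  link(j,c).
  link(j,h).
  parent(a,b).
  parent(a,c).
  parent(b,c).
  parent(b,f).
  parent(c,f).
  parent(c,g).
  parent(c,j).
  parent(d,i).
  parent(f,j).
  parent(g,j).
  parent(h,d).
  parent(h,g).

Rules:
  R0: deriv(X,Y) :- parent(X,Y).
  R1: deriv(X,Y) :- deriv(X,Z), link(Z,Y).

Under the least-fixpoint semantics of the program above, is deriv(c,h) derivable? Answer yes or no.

yes

round 1: derive deriv(a,b) via R0 from parent(a,b)
round 1: derive deriv(a,c) via R0 from parent(a,c)
round 1: derive deriv(b,c) via R0 from parent(b,c)
round 1: derive deriv(b,f) via R0 from parent(b,f)
round 1: derive deriv(c,f) via R0 from parent(c,f)
round 1: derive deriv(c,g) via R0 from parent(c,g)
round 1: derive deriv(c,j) via R0 from parent(c,j)
round 1: derive deriv(d,i) via R0 from parent(d,i)
round 1: derive deriv(f,j) via R0 from parent(f,j)
round 1: derive deriv(g,j) via R0 from parent(g,j)
round 1: derive deriv(h,d) via R0 from parent(h,d)
round 1: derive deriv(h,g) via R0 from parent(h,g)
round 2: derive deriv(a,d) via R1 from deriv(a,c), link(c,d)
round 2: derive deriv(a,f) via R1 from deriv(a,c), link(c,f)
round 2: derive deriv(b,d) via R1 from deriv(b,c), link(c,d)
round 2: derive deriv(c,a) via R1 from deriv(c,g), link(g,a)
round 2: derive deriv(c,c) via R1 from deriv(c,j), link(j,c)
round 2: derive deriv(c,h) via R1 from deriv(c,j), link(j,h)
round 2: derive deriv(f,a) via R1 from deriv(f,j), link(j,a)
round 2: derive deriv(f,c) via R1 from deriv(f,j), link(j,c)
round 2: derive deriv(f,h) via R1 from deriv(f,j), link(j,h)
round 2: derive deriv(g,a) via R1 from deriv(g,j), link(j,a)
round 2: derive deriv(g,c) via R1 from deriv(g,j), link(j,c)
round 2: derive deriv(g,h) via R1 from deriv(g,j), link(j,h)
round 2: derive deriv(h,a) via R1 from deriv(h,g), link(g,a)
round 3: derive deriv(c,d) via R1 from deriv(c,c), link(c,d)
round 3: derive deriv(f,d) via R1 from deriv(f,c), link(c,d)
round 3: derive deriv(f,f) via R1 from deriv(f,c), link(c,f)
round 3: derive deriv(g,d) via R1 from deriv(g,c), link(c,d)
round 3: derive deriv(g,f) via R1 from deriv(g,c), link(c,f)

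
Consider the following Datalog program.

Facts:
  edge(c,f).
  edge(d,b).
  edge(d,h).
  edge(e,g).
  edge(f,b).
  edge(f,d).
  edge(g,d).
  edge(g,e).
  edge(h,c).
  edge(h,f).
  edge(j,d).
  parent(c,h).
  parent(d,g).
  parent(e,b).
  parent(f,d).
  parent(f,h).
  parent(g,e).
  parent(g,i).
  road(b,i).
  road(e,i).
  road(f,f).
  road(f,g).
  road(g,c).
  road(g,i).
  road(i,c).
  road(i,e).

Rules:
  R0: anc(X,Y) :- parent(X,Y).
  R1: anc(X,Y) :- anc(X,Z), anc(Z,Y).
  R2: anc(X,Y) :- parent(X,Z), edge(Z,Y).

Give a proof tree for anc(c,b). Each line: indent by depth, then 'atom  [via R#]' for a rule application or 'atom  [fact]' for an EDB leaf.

anc(c,b)  [via R1]
  anc(c,f)  [via R2]
    parent(c,h)  [fact]
    edge(h,f)  [fact]
  anc(f,b)  [via R2]
    parent(f,d)  [fact]
    edge(d,b)  [fact]

round 1: derive anc(c,h) via R0 from parent(c,h)
round 1: derive anc(d,g) via R0 from parent(d,g)
round 1: derive anc(e,b) via R0 from parent(e,b)
round 1: derive anc(f,d) via R0 from parent(f,d)
round 1: derive anc(f,h) via R0 from parent(f,h)
round 1: derive anc(g,e) via R0 from parent(g,e)
round 1: derive anc(g,i) via R0 from parent(g,i)
round 1: derive anc(c,c) via R2 from parent(c,h), edge(h,c)
round 1: derive anc(c,f) via R2 from parent(c,h), edge(h,f)
round 1: derive anc(d,d) via R2 from parent(d,g), edge(g,d)
round 1: derive anc(d,e) via R2 from parent(d,g), edge(g,e)
round 1: derive anc(f,b) via R2 from parent(f,d), edge(d,b)
round 1: derive anc(f,c) via R2 from parent(f,h), edge(h,c)
round 1: derive anc(f,f) via R2 from parent(f,h), edge(h,f)
round 1: derive anc(g,g) via R2 from parent(g,e), edge(e,g)
round 2: derive anc(c,b) via R1 from anc(c,f), anc(f,b)
round 2: derive anc(c,d) via R1 from anc(c,f), anc(f,d)
round 2: derive anc(d,b) via R1 from anc(d,e), anc(e,b)
round 2: derive anc(d,i) via R1 from anc(d,g), anc(g,i)
round 2: derive anc(f,e) via R1 from anc(f,d), anc(d,e)
round 2: derive anc(f,g) via R1 from anc(f,d), anc(d,g)
round 2: derive anc(g,b) via R1 from anc(g,e), anc(e,b)
round 3: derive anc(c,e) via R1 from anc(c,d), anc(d,e)
round 3: derive anc(c,g) via R1 from anc(c,d), anc(d,g)
round 3: derive anc(c,i) via R1 from anc(c,d), anc(d,i)
round 3: derive anc(f,i) via R1 from anc(f,d), anc(d,i)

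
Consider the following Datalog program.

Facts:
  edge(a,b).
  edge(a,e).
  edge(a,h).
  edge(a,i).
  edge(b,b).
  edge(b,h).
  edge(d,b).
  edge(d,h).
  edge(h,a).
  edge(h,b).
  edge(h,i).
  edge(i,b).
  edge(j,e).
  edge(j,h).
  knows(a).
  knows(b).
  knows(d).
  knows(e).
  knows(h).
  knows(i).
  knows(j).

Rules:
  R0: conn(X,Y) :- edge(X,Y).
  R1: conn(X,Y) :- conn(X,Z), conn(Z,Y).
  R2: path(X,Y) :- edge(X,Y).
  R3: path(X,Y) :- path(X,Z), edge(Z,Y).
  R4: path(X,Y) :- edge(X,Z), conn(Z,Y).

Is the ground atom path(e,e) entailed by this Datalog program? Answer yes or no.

round 1: derive conn(a,b) via R0 from edge(a,b)
round 1: derive conn(a,e) via R0 from edge(a,e)
round 1: derive conn(a,h) via R0 from edge(a,h)
round 1: derive conn(a,i) via R0 from edge(a,i)
round 1: derive conn(b,b) via R0 from edge(b,b)
round 1: derive conn(b,h) via R0 from edge(b,h)
round 1: derive conn(d,b) via R0 from edge(d,b)
round 1: derive conn(d,h) via R0 from edge(d,h)
round 1: derive conn(h,a) via R0 from edge(h,a)
round 1: derive conn(h,b) via R0 from edge(h,b)
round 1: derive conn(h,i) via R0 from edge(h,i)
round 1: derive conn(i,b) via R0 from edge(i,b)
round 1: derive conn(j,e) via R0 from edge(j,e)
round 1: derive conn(j,h) via R0 from edge(j,h)
round 1: derive path(a,b) via R2 from edge(a,b)
round 1: derive path(a,e) via R2 from edge(a,e)
round 1: derive path(a,h) via R2 from edge(a,h)
round 1: derive path(a,i) via R2 from edge(a,i)
round 1: derive path(b,b) via R2 from edge(b,b)
round 1: derive path(b,h) via R2 from edge(b,h)
round 1: derive path(d,b) via R2 from edge(d,b)
round 1: derive path(d,h) via R2 from edge(d,h)
round 1: derive path(h,a) via R2 from edge(h,a)
round 1: derive path(h,b) via R2 from edge(h,b)
round 1: derive path(h,i) via R2 from edge(h,i)
round 1: derive path(i,b) via R2 from edge(i,b)
round 1: derive path(j,e) via R2 from edge(j,e)
round 1: derive path(j,h) via R2 from edge(j,h)
round 2: derive conn(a,a) via R1 from conn(a,h), conn(h,a)
round 2: derive conn(b,a) via R1 from conn(b,h), conn(h,a)
round 2: derive conn(b,i) via R1 from conn(b,h), conn(h,i)
round 2: derive conn(d,a) via R1 from conn(d,h), conn(h,a)
round 2: derive conn(d,i) via R1 from conn(d,h), conn(h,i)
round 2: derive conn(h,e) via R1 from conn(h,a), conn(a,e)
round 2: derive conn(h,h) via R1 from conn(h,a), conn(a,h)
round 2: derive conn(i,h) via R1 from conn(i,b), conn(b,h)
round 2: derive conn(j,a) via R1 from conn(j,h), conn(h,a)
round 2: derive conn(j,b) via R1 from conn(j,h), conn(h,b)
round 2: derive conn(j,i) via R1 from conn(j,h), conn(h,i)
round 2: derive path(a,a) via R3 from path(a,h), edge(h,a)
round 2: derive path(b,a) via R3 from path(b,h), edge(h,a)
round 2: derive path(b,i) via R3 from path(b,h), edge(h,i)
round 2: derive path(d,a) via R3 from path(d,h), edge(h,a)
round 2: derive path(d,i) via R3 from path(d,h), edge(h,i)
round 2: derive path(h,e) via R3 from path(h,a), edge(a,e)
round 2: derive path(h,h) via R3 from path(h,a), edge(a,h)
round 2: derive path(i,h) via R3 from path(i,b), edge(b,h)
round 2: derive path(j,a) via R3 from path(j,h), edge(h,a)
round 2: derive path(j,b) via R3 from path(j,h), edge(h,b)
round 2: derive path(j,i) via R3 from path(j,h), edge(h,i)
round 3: derive conn(b,e) via R1 from conn(b,a), conn(a,e)
round 3: derive conn(d,e) via R1 from conn(d,a), conn(a,e)
round 3: derive conn(i,a) via R1 from conn(i,b), conn(b,a)
round 3: derive conn(i,e) via R1 from conn(i,h), conn(h,e)
round 3: derive conn(i,i) via R1 from conn(i,b), conn(b,i)
round 3: derive path(b,e) via R3 from path(b,a), edge(a,e)
round 3: derive path(d,e) via R3 from path(d,a), edge(a,e)
round 3: derive path(i,a) via R3 from path(i,h), edge(h,a)
round 3: derive path(i,i) via R3 from path(i,h), edge(h,i)
round 4: derive path(i,e) via R3 from path(i,a), edge(a,e)

no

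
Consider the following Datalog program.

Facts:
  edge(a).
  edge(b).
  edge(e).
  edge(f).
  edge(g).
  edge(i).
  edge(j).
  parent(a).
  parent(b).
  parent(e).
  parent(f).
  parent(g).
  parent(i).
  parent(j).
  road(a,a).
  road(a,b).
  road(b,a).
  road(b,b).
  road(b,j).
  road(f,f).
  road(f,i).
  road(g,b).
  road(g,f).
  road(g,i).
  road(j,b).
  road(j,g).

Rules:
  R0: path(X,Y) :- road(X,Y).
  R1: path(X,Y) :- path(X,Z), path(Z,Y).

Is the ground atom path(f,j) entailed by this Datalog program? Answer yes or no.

round 1: derive path(a,a) via R0 from road(a,a)
round 1: derive path(a,b) via R0 from road(a,b)
round 1: derive path(b,a) via R0 from road(b,a)
round 1: derive path(b,b) via R0 from road(b,b)
round 1: derive path(b,j) via R0 from road(b,j)
round 1: derive path(f,f) via R0 from road(f,f)
round 1: derive path(f,i) via R0 from road(f,i)
round 1: derive path(g,b) via R0 from road(g,b)
round 1: derive path(g,f) via R0 from road(g,f)
round 1: derive path(g,i) via R0 from road(g,i)
round 1: derive path(j,b) via R0 from road(j,b)
round 1: derive path(j,g) via R0 from road(j,g)
round 2: derive path(a,j) via R1 from path(a,b), path(b,j)
round 2: derive path(b,g) via R1 from path(b,j), path(j,g)
round 2: derive path(g,a) via R1 from path(g,b), path(b,a)
round 2: derive path(g,j) via R1 from path(g,b), path(b,j)
round 2: derive path(j,a) via R1 from path(j,b), path(b,a)
round 2: derive path(j,f) via R1 from path(j,g), path(g,f)
round 2: derive path(j,i) via R1 from path(j,g), path(g,i)
round 2: derive path(j,j) via R1 from path(j,b), path(b,j)
round 3: derive path(a,f) via R1 from path(a,j), path(j,f)
round 3: derive path(a,g) via R1 from path(a,b), path(b,g)
round 3: derive path(a,i) via R1 from path(a,j), path(j,i)
round 3: derive path(b,f) via R1 from path(b,g), path(g,f)
round 3: derive path(b,i) via R1 from path(b,g), path(g,i)
round 3: derive path(g,g) via R1 from path(g,b), path(b,g)

no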